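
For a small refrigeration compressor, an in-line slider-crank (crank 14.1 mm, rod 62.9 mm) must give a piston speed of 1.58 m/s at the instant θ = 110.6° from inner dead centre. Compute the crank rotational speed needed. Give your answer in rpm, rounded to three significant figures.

1240

For an in-line slider-crank, |v_piston| = rω|sinθ|·[1 + r cosθ/√(L² − r² sin²θ)].
With r = 0.0141 m, L = 0.0629 m, θ = 110.6°: the bracketed kinematic factor |dx/dθ| = 0.012134 m.
ω = v/|dx/dθ| = 1.58/0.012134 = 130.22 rad/s.
N = 60ω/(2π) = 1243.5 rpm.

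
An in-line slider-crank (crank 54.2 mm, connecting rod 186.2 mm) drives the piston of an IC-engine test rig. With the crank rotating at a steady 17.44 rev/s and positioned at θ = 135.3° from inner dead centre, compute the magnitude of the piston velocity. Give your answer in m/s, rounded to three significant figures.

3.29

ω = 2π·17.4 = 109.6 rad/s
For an in-line slider-crank, x = r cosθ + √(L² − r² sin²θ), so v = −rω sinθ·[1 + r cosθ/√(L² − r² sin²θ)].
With r = 0.0542 m, L = 0.1862 m, θ = 135.3°: √(L² − r² sin²θ) = 0.18226 m.
v = −0.0542·109.6·0.70339·[1 + 0.0542·-0.71080/0.18226] = -3.2945 m/s.
|v| = 3.2945 m/s.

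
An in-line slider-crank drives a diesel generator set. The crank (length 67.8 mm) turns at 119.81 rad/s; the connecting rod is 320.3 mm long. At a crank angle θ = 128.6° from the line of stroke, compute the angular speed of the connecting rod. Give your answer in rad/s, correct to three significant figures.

16.0

ω = 119.8 rad/s
The rod makes angle φ with the slider axis where L sinφ = r sinθ; differentiating, L cosφ·φ̇ = r ω cosθ.
L cosφ = √(L² − r² sin²θ) = 0.31589 m.
|ω_rod| = r ω |cosθ| / √(L² − r² sin²θ) = 0.0678·119.8·0.62388/0.31589 = 16.043 rad/s.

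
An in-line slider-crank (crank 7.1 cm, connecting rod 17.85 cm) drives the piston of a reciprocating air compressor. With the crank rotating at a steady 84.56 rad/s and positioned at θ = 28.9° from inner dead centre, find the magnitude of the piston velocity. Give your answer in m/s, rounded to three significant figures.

ω = 84.56 rad/s
For an in-line slider-crank, x = r cosθ + √(L² − r² sin²θ), so v = −rω sinθ·[1 + r cosθ/√(L² − r² sin²θ)].
With r = 0.071 m, L = 0.1785 m, θ = 28.9°: √(L² − r² sin²θ) = 0.17517 m.
v = −0.071·84.56·0.48328·[1 + 0.071·0.87546/0.17517] = -3.9311 m/s.
|v| = 3.9311 m/s.

3.93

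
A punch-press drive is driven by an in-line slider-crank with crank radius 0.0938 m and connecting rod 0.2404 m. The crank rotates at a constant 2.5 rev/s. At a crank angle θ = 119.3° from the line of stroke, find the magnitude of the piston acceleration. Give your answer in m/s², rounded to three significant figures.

16.0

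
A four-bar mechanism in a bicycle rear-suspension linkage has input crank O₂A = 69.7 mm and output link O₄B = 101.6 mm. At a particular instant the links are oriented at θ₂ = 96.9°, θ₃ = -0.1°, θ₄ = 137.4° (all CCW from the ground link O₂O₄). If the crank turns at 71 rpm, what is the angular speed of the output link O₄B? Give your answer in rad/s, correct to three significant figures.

7.49

ω₂ = 7.435 rad/s (from 71 rpm).
Differentiating the loop-closure r₂e^{iθ₂}+r₃e^{iθ₃}=r₁+r₄e^{iθ₄} gives r₂ω₂e^{iθ₂}+r₃ω₃e^{iθ₃}=r₄ω₄e^{iθ₄}.
Eliminating the other unknown: ω₄ = r₂ω₂ sin(θ₂−θ₃) / [r₄ sin(θ₄−θ₃)].
Numerator sine = +0.99255; denominator sine = +0.67559.
Result = 0.0697·7.435·(+0.99255) / (0.1016·(+0.67559)) = +7.4936 rad/s; magnitude 7.4936 rad/s.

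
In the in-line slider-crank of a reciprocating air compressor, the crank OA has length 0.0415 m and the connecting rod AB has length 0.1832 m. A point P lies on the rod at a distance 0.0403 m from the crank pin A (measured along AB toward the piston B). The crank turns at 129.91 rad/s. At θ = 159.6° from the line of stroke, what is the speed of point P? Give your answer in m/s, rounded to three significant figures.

4.33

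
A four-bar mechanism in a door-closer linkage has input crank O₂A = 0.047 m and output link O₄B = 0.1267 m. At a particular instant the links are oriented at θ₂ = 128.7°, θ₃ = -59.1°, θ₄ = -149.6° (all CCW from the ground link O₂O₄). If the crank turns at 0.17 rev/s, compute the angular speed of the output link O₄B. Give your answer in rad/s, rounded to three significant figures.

ω₂ = 1.068 rad/s (from 0.17 rev/s).
Differentiating the loop-closure r₂e^{iθ₂}+r₃e^{iθ₃}=r₁+r₄e^{iθ₄} gives r₂ω₂e^{iθ₂}+r₃ω₃e^{iθ₃}=r₄ω₄e^{iθ₄}.
Eliminating the other unknown: ω₄ = r₂ω₂ sin(θ₂−θ₃) / [r₄ sin(θ₄−θ₃)].
Numerator sine = -0.13572; denominator sine = -0.99996.
Result = 0.047·1.068·(-0.13572) / (0.1267·(-0.99996)) = +0.053777 rad/s; magnitude 0.053777 rad/s.

0.0538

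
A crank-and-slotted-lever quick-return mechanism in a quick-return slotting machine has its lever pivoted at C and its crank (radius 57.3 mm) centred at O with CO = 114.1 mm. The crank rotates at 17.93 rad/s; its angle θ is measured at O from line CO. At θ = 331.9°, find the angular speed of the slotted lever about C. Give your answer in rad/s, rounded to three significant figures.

5.83

ω = 17.93 rad/s
Crank pin A relative to C: A = (d + r cosθ, r sinθ); lever angle φ = atan2(r sinθ, d + r cosθ).
Differentiating tanφ: φ̇ = rω(d cosθ + r)/(d² + r² + 2dr cosθ).
d² + r² + 2dr cosθ = |CA|² = 0.0278367 m²;  d cosθ + r = +0.15795 m.
|ω_lever| = |0.0573·17.93·+0.15795| / 0.0278367 = 5.8296 rad/s.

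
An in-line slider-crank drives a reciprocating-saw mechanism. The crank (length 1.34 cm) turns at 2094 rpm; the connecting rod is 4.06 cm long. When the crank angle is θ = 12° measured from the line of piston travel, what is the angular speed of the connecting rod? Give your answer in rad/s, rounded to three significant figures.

71.0

ω = 219.3 rad/s (converted from 2094 rpm).
The rod makes angle φ with the slider axis where L sinφ = r sinθ; differentiating, L cosφ·φ̇ = r ω cosθ.
L cosφ = √(L² − r² sin²θ) = 0.040504 m.
|ω_rod| = r ω |cosθ| / √(L² − r² sin²θ) = 0.0134·219.3·0.97815/0.040504 = 70.96 rad/s.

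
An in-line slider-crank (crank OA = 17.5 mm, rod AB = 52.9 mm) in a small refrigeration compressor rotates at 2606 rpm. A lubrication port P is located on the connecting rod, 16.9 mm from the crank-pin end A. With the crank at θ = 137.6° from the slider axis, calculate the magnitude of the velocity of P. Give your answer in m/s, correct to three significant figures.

3.81

ω = 272.9 rad/s.  Crank-pin speed |V_A| = rω = 4.7757 m/s, perpendicular to OA.
Rod angle: sinφ = −(r/L) sinθ ⇒ φ = -12.889°; ω_rod = −rω cosθ/√(L²−r²sin²θ) = +68.39 rad/s.
V_P = V_A + ω_rod × AP, with AP = 0.0169 m along the rod.
Components: V_Px = −rω sinθ − a·ω_rod·sinφ = -2.9625 m/s;  V_Py = rω cosθ + a·ω_rod·cosφ = -2.4 m/s.
|V_P| = √(V_Px² + V_Py²) = 3.8126 m/s.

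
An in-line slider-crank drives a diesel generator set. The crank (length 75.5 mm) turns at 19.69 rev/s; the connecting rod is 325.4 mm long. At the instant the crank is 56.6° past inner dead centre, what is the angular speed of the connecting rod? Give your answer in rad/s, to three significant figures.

16.1

ω = 123.7 rad/s (converted from 19.69 rev/s).
The rod makes angle φ with the slider axis where L sinφ = r sinθ; differentiating, L cosφ·φ̇ = r ω cosθ.
L cosφ = √(L² − r² sin²θ) = 0.31924 m.
|ω_rod| = r ω |cosθ| / √(L² − r² sin²θ) = 0.0755·123.7·0.55048/0.31924 = 16.107 rad/s.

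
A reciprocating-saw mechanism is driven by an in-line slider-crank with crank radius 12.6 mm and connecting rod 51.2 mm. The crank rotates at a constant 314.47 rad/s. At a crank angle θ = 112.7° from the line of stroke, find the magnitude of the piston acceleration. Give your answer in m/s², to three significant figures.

ω = 314.5 rad/s
x(θ) = r cosθ + √(L² − r² sin²θ); with ω constant, a = ω²·d²x/dθ².
d²x/dθ² = −r cosθ − r²(cos2θ)/√u − r⁴ sin²2θ/(4u^{3/2}),  u = L² − r² sin²θ = 0.00248632 m².
Substituting r = 0.0126 m, L = 0.0512 m, θ = 112.7°: d²x/dθ² = +0.0070722 m.
a = ω²·d²x/dθ² = (314.5)²·(+0.0070722) = +699.38 m/s²;  |a| = 699.38 m/s².

699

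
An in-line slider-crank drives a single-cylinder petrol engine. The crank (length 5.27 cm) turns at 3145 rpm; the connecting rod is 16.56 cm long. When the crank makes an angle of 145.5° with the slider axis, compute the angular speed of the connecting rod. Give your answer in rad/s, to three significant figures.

ω = 329.3 rad/s (converted from 3145 rpm).
The rod makes angle φ with the slider axis where L sinφ = r sinθ; differentiating, L cosφ·φ̇ = r ω cosθ.
L cosφ = √(L² − r² sin²θ) = 0.16289 m.
|ω_rod| = r ω |cosθ| / √(L² − r² sin²θ) = 0.0527·329.3·0.82413/0.16289 = 87.814 rad/s.

87.8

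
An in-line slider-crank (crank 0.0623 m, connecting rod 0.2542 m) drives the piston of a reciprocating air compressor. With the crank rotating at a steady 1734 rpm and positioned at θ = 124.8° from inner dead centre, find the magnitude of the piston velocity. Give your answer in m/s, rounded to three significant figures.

7.96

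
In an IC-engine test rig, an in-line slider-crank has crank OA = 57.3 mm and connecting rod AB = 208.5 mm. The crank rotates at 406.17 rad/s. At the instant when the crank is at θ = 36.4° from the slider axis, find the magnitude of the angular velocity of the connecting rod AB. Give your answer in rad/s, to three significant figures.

ω = 406.2 rad/s
The rod makes angle φ with the slider axis where L sinφ = r sinθ; differentiating, L cosφ·φ̇ = r ω cosθ.
L cosφ = √(L² − r² sin²θ) = 0.20571 m.
|ω_rod| = r ω |cosθ| / √(L² − r² sin²θ) = 0.0573·406.2·0.80489/0.20571 = 91.064 rad/s.

91.1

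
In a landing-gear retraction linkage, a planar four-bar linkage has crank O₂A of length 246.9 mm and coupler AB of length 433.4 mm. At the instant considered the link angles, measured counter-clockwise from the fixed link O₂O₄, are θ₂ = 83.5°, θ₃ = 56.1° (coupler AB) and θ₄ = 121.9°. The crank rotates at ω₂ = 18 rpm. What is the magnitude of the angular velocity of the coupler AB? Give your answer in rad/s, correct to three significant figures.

ω₂ = 1.885 rad/s (from 18 rpm).
Differentiating the loop-closure r₂e^{iθ₂}+r₃e^{iθ₃}=r₁+r₄e^{iθ₄} gives r₂ω₂e^{iθ₂}+r₃ω₃e^{iθ₃}=r₄ω₄e^{iθ₄}.
Eliminating the other unknown: ω₃ = r₂ω₂ sin(θ₄−θ₂) / [r₃ sin(θ₃−θ₄)].
Numerator sine = +0.62115; denominator sine = -0.91212.
Result = 0.2469·1.885·(+0.62115) / (0.4334·(-0.91212)) = -0.73127 rad/s; magnitude 0.73127 rad/s.

0.731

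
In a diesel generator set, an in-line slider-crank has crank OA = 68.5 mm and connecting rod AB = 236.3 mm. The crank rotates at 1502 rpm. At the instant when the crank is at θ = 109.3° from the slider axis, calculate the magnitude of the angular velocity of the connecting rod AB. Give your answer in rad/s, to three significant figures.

ω = 157.3 rad/s (converted from 1502 rpm).
The rod makes angle φ with the slider axis where L sinφ = r sinθ; differentiating, L cosφ·φ̇ = r ω cosθ.
L cosφ = √(L² − r² sin²θ) = 0.22728 m.
|ω_rod| = r ω |cosθ| / √(L² − r² sin²θ) = 0.0685·157.3·0.33051/0.22728 = 15.668 rad/s.

15.7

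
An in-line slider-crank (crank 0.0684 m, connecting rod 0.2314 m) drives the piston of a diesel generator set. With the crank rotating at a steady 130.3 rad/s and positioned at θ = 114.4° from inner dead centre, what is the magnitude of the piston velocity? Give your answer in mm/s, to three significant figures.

ω = 130.3 rad/s
For an in-line slider-crank, x = r cosθ + √(L² − r² sin²θ), so v = −rω sinθ·[1 + r cosθ/√(L² − r² sin²θ)].
With r = 0.0684 m, L = 0.2314 m, θ = 114.4°: √(L² − r² sin²θ) = 0.22286 m.
v = −0.0684·130.3·0.91068·[1 + 0.0684·-0.41310/0.22286] = -7.0874 m/s.
|v| = 7.0874 m/s = 7087.4 mm/s.

7090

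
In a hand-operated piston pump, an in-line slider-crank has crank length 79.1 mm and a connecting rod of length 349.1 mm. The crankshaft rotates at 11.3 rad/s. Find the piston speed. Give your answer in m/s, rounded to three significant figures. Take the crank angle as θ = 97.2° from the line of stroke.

0.861

ω = 11.3 rad/s
For an in-line slider-crank, x = r cosθ + √(L² − r² sin²θ), so v = −rω sinθ·[1 + r cosθ/√(L² − r² sin²θ)].
With r = 0.0791 m, L = 0.3491 m, θ = 97.2°: √(L² − r² sin²θ) = 0.34017 m.
v = −0.0791·11.3·0.99211·[1 + 0.0791·-0.12533/0.34017] = -0.86094 m/s.
|v| = 0.86094 m/s.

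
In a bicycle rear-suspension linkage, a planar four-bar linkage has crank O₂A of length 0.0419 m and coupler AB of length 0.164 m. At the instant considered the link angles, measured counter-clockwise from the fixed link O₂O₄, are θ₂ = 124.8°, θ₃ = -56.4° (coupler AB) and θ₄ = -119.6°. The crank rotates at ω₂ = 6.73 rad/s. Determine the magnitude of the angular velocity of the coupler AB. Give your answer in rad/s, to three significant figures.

ω₂ = 6.73 rad/s
Differentiating the loop-closure r₂e^{iθ₂}+r₃e^{iθ₃}=r₁+r₄e^{iθ₄} gives r₂ω₂e^{iθ₂}+r₃ω₃e^{iθ₃}=r₄ω₄e^{iθ₄}.
Eliminating the other unknown: ω₃ = r₂ω₂ sin(θ₄−θ₂) / [r₃ sin(θ₃−θ₄)].
Numerator sine = +0.90183; denominator sine = +0.89259.
Result = 0.0419·6.73·(+0.90183) / (0.164·(+0.89259)) = +1.7372 rad/s; magnitude 1.7372 rad/s.

1.74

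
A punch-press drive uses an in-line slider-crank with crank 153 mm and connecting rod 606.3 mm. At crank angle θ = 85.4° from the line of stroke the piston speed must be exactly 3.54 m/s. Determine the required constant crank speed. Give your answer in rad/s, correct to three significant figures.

22.7

For an in-line slider-crank, |v_piston| = rω|sinθ|·[1 + r cosθ/√(L² − r² sin²θ)].
With r = 0.153 m, L = 0.6063 m, θ = 85.4°: the bracketed kinematic factor |dx/dθ| = 0.1557 m.
ω = v/|dx/dθ| = 3.54/0.1557 = 22.737 rad/s.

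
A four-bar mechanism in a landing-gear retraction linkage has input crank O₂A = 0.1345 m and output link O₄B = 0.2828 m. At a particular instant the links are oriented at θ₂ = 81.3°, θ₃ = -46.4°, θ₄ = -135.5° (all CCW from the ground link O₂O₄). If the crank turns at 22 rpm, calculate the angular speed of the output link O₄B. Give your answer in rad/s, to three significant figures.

0.867

ω₂ = 2.304 rad/s (from 22 rpm).
Differentiating the loop-closure r₂e^{iθ₂}+r₃e^{iθ₃}=r₁+r₄e^{iθ₄} gives r₂ω₂e^{iθ₂}+r₃ω₃e^{iθ₃}=r₄ω₄e^{iθ₄}.
Eliminating the other unknown: ω₄ = r₂ω₂ sin(θ₂−θ₃) / [r₄ sin(θ₄−θ₃)].
Numerator sine = +0.79122; denominator sine = -0.99988.
Result = 0.1345·2.304·(+0.79122) / (0.2828·(-0.99988)) = -0.86706 rad/s; magnitude 0.86706 rad/s.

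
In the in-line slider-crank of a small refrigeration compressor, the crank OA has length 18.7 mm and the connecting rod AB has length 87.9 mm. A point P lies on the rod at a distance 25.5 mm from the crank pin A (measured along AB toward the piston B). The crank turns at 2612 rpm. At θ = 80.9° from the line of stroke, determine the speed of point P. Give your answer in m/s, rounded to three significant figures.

5.13

ω = 273.5 rad/s.  Crank-pin speed |V_A| = rω = 5.115 m/s, perpendicular to OA.
Rod angle: sinφ = −(r/L) sinθ ⇒ φ = -12.126°; ω_rod = −rω cosθ/√(L²−r²sin²θ) = -9.4134 rad/s.
V_P = V_A + ω_rod × AP, with AP = 0.0255 m along the rod.
Components: V_Px = −rω sinθ − a·ω_rod·sinφ = -5.101 m/s;  V_Py = rω cosθ + a·ω_rod·cosφ = +0.57429 m/s.
|V_P| = √(V_Px² + V_Py²) = 5.1332 m/s.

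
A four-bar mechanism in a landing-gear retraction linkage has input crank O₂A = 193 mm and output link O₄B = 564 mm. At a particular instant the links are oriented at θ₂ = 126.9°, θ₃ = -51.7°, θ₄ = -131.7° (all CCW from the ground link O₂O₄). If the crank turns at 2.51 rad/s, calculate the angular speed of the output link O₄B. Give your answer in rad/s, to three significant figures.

0.0213

ω₂ = 2.51 rad/s
Differentiating the loop-closure r₂e^{iθ₂}+r₃e^{iθ₃}=r₁+r₄e^{iθ₄} gives r₂ω₂e^{iθ₂}+r₃ω₃e^{iθ₃}=r₄ω₄e^{iθ₄}.
Eliminating the other unknown: ω₄ = r₂ω₂ sin(θ₂−θ₃) / [r₄ sin(θ₄−θ₃)].
Numerator sine = +0.02443; denominator sine = -0.98481.
Result = 0.193·2.51·(+0.02443) / (0.564·(-0.98481)) = -0.021309 rad/s; magnitude 0.021309 rad/s.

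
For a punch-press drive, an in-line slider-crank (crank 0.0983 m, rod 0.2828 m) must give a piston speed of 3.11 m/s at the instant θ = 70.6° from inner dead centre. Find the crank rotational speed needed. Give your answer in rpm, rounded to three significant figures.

285

For an in-line slider-crank, |v_piston| = rω|sinθ|·[1 + r cosθ/√(L² − r² sin²θ)].
With r = 0.0983 m, L = 0.2828 m, θ = 70.6°: the bracketed kinematic factor |dx/dθ| = 0.10405 m.
ω = v/|dx/dθ| = 3.11/0.10405 = 29.889 rad/s.
N = 60ω/(2π) = 285.42 rpm.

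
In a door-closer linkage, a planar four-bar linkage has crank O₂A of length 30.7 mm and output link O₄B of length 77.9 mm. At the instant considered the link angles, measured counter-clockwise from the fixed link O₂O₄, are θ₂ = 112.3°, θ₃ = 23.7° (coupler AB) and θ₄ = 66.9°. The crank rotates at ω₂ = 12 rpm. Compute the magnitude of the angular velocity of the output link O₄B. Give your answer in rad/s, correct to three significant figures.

0.723

ω₂ = 1.257 rad/s (from 12 rpm).
Differentiating the loop-closure r₂e^{iθ₂}+r₃e^{iθ₃}=r₁+r₄e^{iθ₄} gives r₂ω₂e^{iθ₂}+r₃ω₃e^{iθ₃}=r₄ω₄e^{iθ₄}.
Eliminating the other unknown: ω₄ = r₂ω₂ sin(θ₂−θ₃) / [r₄ sin(θ₄−θ₃)].
Numerator sine = +0.99970; denominator sine = +0.68455.
Result = 0.0307·1.257·(+0.99970) / (0.0779·(+0.68455)) = +0.72323 rad/s; magnitude 0.72323 rad/s.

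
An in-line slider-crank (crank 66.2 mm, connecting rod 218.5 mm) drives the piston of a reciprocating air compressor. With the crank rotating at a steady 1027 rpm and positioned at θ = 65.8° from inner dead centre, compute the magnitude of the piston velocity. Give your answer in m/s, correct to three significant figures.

ω = 2π·1027/60 = 107.5 rad/s
For an in-line slider-crank, x = r cosθ + √(L² − r² sin²θ), so v = −rω sinθ·[1 + r cosθ/√(L² − r² sin²θ)].
With r = 0.0662 m, L = 0.2185 m, θ = 65.8°: √(L² − r² sin²θ) = 0.20999 m.
v = −0.0662·107.5·0.91212·[1 + 0.0662·0.40992/0.20999] = -7.3332 m/s.
|v| = 7.3332 m/s.

7.33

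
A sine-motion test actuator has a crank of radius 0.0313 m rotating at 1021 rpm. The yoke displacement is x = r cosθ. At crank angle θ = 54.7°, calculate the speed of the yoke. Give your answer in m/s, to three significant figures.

2.73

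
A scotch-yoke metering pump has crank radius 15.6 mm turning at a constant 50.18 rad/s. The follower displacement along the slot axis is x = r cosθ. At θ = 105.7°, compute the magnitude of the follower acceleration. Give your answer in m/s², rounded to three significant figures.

ω = 50.18 rad/s
x = r cosθ ⇒ ẍ = −rω² cosθ (ω constant).
|a| = rω²|cosθ| = 0.0156·(50.18)²·|cos 105.7°| = 10.63 m/s².

10.6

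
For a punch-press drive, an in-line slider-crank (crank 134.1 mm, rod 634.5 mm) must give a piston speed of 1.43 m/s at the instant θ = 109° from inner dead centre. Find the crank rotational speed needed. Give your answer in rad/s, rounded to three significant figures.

12.1

For an in-line slider-crank, |v_piston| = rω|sinθ|·[1 + r cosθ/√(L² − r² sin²θ)].
With r = 0.1341 m, L = 0.6345 m, θ = 109°: the bracketed kinematic factor |dx/dθ| = 0.11789 m.
ω = v/|dx/dθ| = 1.43/0.11789 = 12.13 rad/s.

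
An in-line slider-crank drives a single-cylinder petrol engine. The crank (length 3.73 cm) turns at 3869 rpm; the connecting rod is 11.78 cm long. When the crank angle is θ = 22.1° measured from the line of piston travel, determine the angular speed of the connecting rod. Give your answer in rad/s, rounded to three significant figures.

ω = 405.2 rad/s (converted from 3869 rpm).
The rod makes angle φ with the slider axis where L sinφ = r sinθ; differentiating, L cosφ·φ̇ = r ω cosθ.
L cosφ = √(L² − r² sin²θ) = 0.11696 m.
|ω_rod| = r ω |cosθ| / √(L² − r² sin²θ) = 0.0373·405.2·0.92653/0.11696 = 119.72 rad/s.

120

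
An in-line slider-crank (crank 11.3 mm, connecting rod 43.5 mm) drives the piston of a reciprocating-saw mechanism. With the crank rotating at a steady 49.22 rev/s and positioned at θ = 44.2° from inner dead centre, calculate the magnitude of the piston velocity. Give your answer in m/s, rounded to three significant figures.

ω = 2π·49.2 = 309.3 rad/s
For an in-line slider-crank, x = r cosθ + √(L² − r² sin²θ), so v = −rω sinθ·[1 + r cosθ/√(L² − r² sin²θ)].
With r = 0.0113 m, L = 0.0435 m, θ = 44.2°: √(L² − r² sin²θ) = 0.042781 m.
v = −0.0113·309.3·0.69717·[1 + 0.0113·0.71691/0.042781] = -2.8977 m/s.
|v| = 2.8977 m/s.

2.90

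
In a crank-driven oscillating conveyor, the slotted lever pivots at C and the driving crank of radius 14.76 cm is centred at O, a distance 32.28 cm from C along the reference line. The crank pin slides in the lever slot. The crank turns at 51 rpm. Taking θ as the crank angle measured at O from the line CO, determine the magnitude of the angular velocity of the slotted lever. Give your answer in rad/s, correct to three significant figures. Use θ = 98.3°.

0.709

ω = 5.341 rad/s (from 51 rpm).
Crank pin A relative to C: A = (d + r cosθ, r sinθ); lever angle φ = atan2(r sinθ, d + r cosθ).
Differentiating tanφ: φ̇ = rω(d cosθ + r)/(d² + r² + 2dr cosθ).
d² + r² + 2dr cosθ = |CA|² = 0.11223 m²;  d cosθ + r = +0.101 m.
|ω_lever| = |0.1476·5.341·+0.101| / 0.11223 = 0.70942 rad/s.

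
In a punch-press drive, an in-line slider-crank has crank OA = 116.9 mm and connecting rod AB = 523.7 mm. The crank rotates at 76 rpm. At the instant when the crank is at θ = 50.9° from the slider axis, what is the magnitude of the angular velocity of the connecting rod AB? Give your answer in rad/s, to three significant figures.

1.14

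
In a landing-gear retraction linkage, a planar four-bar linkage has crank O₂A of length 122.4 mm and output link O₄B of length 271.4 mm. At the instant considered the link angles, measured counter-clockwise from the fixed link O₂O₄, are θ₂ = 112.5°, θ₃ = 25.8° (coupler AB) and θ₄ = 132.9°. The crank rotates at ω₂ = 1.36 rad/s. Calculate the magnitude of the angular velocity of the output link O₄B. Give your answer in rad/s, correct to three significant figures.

0.641

ω₂ = 1.36 rad/s
Differentiating the loop-closure r₂e^{iθ₂}+r₃e^{iθ₃}=r₁+r₄e^{iθ₄} gives r₂ω₂e^{iθ₂}+r₃ω₃e^{iθ₃}=r₄ω₄e^{iθ₄}.
Eliminating the other unknown: ω₄ = r₂ω₂ sin(θ₂−θ₃) / [r₄ sin(θ₄−θ₃)].
Numerator sine = +0.99834; denominator sine = +0.95579.
Result = 0.1224·1.36·(+0.99834) / (0.2714·(+0.95579)) = +0.64066 rad/s; magnitude 0.64066 rad/s.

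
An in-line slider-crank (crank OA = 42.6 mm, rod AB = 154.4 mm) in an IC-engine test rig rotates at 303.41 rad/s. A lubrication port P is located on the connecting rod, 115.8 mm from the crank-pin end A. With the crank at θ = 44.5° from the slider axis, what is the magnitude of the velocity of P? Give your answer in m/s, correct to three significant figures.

10.7

ω = 303.4 rad/s.  Crank-pin speed |V_A| = rω = 12.925 m/s, perpendicular to OA.
Rod angle: sinφ = −(r/L) sinθ ⇒ φ = -11.150°; ω_rod = −rω cosθ/√(L²−r²sin²θ) = -60.857 rad/s.
V_P = V_A + ω_rod × AP, with AP = 0.1158 m along the rod.
Components: V_Px = −rω sinθ − a·ω_rod·sinφ = -10.422 m/s;  V_Py = rω cosθ + a·ω_rod·cosφ = +2.3047 m/s.
|V_P| = √(V_Px² + V_Py²) = 10.674 m/s.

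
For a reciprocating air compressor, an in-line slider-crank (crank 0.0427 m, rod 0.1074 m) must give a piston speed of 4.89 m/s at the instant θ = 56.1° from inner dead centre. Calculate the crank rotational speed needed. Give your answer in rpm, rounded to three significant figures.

For an in-line slider-crank, |v_piston| = rω|sinθ|·[1 + r cosθ/√(L² − r² sin²θ)].
With r = 0.0427 m, L = 0.1074 m, θ = 56.1°: the bracketed kinematic factor |dx/dθ| = 0.043767 m.
ω = v/|dx/dθ| = 4.89/0.043767 = 111.73 rad/s.
N = 60ω/(2π) = 1066.9 rpm.

1070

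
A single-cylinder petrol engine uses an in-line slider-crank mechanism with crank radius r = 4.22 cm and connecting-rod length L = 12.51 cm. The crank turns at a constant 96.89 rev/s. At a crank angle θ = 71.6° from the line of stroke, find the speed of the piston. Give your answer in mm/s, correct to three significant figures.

ω = 2π·96.9 = 608.8 rad/s
For an in-line slider-crank, x = r cosθ + √(L² − r² sin²θ), so v = −rω sinθ·[1 + r cosθ/√(L² − r² sin²θ)].
With r = 0.0422 m, L = 0.1251 m, θ = 71.6°: √(L² − r² sin²θ) = 0.11852 m.
v = −0.0422·608.8·0.94888·[1 + 0.0422·0.31565/0.11852] = -27.117 m/s.
|v| = 27.117 m/s = 27117 mm/s.

27100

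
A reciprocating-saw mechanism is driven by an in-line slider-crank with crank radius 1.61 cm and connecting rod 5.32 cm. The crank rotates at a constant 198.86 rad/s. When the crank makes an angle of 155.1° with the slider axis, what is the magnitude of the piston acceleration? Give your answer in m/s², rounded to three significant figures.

449

ω = 198.9 rad/s
x(θ) = r cosθ + √(L² − r² sin²θ); with ω constant, a = ω²·d²x/dθ².
d²x/dθ² = −r cosθ − r²(cos2θ)/√u − r⁴ sin²2θ/(4u^{3/2}),  u = L² − r² sin²θ = 0.00278429 m².
Substituting r = 0.0161 m, L = 0.0532 m, θ = 155.1°: d²x/dθ² = +0.011366 m.
a = ω²·d²x/dθ² = (198.9)²·(+0.011366) = +449.47 m/s²;  |a| = 449.47 m/s².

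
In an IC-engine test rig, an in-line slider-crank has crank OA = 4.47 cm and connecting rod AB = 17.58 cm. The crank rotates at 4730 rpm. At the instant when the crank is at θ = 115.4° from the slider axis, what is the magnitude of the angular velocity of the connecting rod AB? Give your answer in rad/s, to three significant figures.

ω = 495.3 rad/s (converted from 4730 rpm).
The rod makes angle φ with the slider axis where L sinφ = r sinθ; differentiating, L cosφ·φ̇ = r ω cosθ.
L cosφ = √(L² − r² sin²θ) = 0.1711 m.
|ω_rod| = r ω |cosθ| / √(L² − r² sin²θ) = 0.0447·495.3·0.42894/0.1711 = 55.506 rad/s.

55.5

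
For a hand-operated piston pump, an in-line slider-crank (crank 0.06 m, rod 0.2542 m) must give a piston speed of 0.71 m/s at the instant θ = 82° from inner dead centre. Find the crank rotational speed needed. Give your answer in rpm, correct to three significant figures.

For an in-line slider-crank, |v_piston| = rω|sinθ|·[1 + r cosθ/√(L² − r² sin²θ)].
With r = 0.06 m, L = 0.2542 m, θ = 82°: the bracketed kinematic factor |dx/dθ| = 0.061423 m.
ω = v/|dx/dθ| = 0.71/0.061423 = 11.559 rad/s.
N = 60ω/(2π) = 110.38 rpm.

110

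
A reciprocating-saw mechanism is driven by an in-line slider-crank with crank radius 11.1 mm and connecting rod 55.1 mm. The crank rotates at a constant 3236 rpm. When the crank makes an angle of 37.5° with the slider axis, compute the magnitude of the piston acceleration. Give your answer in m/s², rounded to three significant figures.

ω = 2π·3236/60 = 338.9 rad/s
x(θ) = r cosθ + √(L² − r² sin²θ); with ω constant, a = ω²·d²x/dθ².
d²x/dθ² = −r cosθ − r²(cos2θ)/√u − r⁴ sin²2θ/(4u^{3/2}),  u = L² − r² sin²θ = 0.00299035 m².
Substituting r = 0.0111 m, L = 0.0551 m, θ = 37.5°: d²x/dθ² = -0.009411 m.
a = ω²·d²x/dθ² = (338.9)²·(-0.009411) = -1080.7 m/s²;  |a| = 1080.7 m/s².

1080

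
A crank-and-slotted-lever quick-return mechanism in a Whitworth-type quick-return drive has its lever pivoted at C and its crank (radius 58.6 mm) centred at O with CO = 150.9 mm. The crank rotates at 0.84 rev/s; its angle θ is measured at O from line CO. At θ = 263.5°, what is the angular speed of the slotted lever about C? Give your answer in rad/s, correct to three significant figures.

0.531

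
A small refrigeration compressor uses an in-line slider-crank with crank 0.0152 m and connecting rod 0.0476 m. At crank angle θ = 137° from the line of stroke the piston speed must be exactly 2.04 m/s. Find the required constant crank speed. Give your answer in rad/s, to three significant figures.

For an in-line slider-crank, |v_piston| = rω|sinθ|·[1 + r cosθ/√(L² − r² sin²θ)].
With r = 0.0152 m, L = 0.0476 m, θ = 137°: the bracketed kinematic factor |dx/dθ| = 0.0078859 m.
ω = v/|dx/dθ| = 2.04/0.0078859 = 258.69 rad/s.

259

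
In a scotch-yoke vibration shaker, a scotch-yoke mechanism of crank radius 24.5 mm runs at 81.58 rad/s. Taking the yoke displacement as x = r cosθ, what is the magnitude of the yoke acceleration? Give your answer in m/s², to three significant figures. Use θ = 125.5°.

94.7

ω = 81.58 rad/s
x = r cosθ ⇒ ẍ = −rω² cosθ (ω constant).
|a| = rω²|cosθ| = 0.0245·(81.58)²·|cos 125.5°| = 94.686 m/s².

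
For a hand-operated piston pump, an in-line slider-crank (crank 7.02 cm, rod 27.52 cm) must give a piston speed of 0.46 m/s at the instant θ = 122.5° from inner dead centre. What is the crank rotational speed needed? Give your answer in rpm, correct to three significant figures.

86.3

For an in-line slider-crank, |v_piston| = rω|sinθ|·[1 + r cosθ/√(L² − r² sin²θ)].
With r = 0.0702 m, L = 0.2752 m, θ = 122.5°: the bracketed kinematic factor |dx/dθ| = 0.050897 m.
ω = v/|dx/dθ| = 0.46/0.050897 = 9.0379 rad/s.
N = 60ω/(2π) = 86.306 rpm.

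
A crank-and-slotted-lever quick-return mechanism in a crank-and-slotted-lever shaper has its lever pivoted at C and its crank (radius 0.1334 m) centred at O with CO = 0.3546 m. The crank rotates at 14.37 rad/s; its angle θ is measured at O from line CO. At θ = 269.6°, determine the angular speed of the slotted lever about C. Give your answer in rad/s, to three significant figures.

ω = 14.37 rad/s
Crank pin A relative to C: A = (d + r cosθ, r sinθ); lever angle φ = atan2(r sinθ, d + r cosθ).
Differentiating tanφ: φ̇ = rω(d cosθ + r)/(d² + r² + 2dr cosθ).
d² + r² + 2dr cosθ = |CA|² = 0.142876 m²;  d cosθ + r = +0.13092 m.
|ω_lever| = |0.1334·14.37·+0.13092| / 0.142876 = 1.7566 rad/s.

1.76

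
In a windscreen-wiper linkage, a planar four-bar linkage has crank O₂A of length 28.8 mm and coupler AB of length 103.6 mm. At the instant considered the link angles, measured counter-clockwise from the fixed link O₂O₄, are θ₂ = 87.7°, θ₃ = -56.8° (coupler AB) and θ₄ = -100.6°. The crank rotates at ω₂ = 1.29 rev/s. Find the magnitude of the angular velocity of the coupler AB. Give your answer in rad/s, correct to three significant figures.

0.470

ω₂ = 8.105 rad/s (from 1.29 rev/s).
Differentiating the loop-closure r₂e^{iθ₂}+r₃e^{iθ₃}=r₁+r₄e^{iθ₄} gives r₂ω₂e^{iθ₂}+r₃ω₃e^{iθ₃}=r₄ω₄e^{iθ₄}.
Eliminating the other unknown: ω₃ = r₂ω₂ sin(θ₄−θ₂) / [r₃ sin(θ₃−θ₄)].
Numerator sine = +0.14436; denominator sine = +0.69214.
Result = 0.0288·8.105·(+0.14436) / (0.1036·(+0.69214)) = +0.46994 rad/s; magnitude 0.46994 rad/s.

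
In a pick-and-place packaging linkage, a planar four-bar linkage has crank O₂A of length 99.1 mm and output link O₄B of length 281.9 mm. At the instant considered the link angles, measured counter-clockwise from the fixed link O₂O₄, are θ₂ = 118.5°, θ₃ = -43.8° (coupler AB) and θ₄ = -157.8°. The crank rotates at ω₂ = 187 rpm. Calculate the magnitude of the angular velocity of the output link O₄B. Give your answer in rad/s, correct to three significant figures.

ω₂ = 19.58 rad/s (from 187 rpm).
Differentiating the loop-closure r₂e^{iθ₂}+r₃e^{iθ₃}=r₁+r₄e^{iθ₄} gives r₂ω₂e^{iθ₂}+r₃ω₃e^{iθ₃}=r₄ω₄e^{iθ₄}.
Eliminating the other unknown: ω₄ = r₂ω₂ sin(θ₂−θ₃) / [r₄ sin(θ₄−θ₃)].
Numerator sine = +0.30403; denominator sine = -0.91355.
Result = 0.0991·19.58·(+0.30403) / (0.2819·(-0.91355)) = -2.2911 rad/s; magnitude 2.2911 rad/s.

2.29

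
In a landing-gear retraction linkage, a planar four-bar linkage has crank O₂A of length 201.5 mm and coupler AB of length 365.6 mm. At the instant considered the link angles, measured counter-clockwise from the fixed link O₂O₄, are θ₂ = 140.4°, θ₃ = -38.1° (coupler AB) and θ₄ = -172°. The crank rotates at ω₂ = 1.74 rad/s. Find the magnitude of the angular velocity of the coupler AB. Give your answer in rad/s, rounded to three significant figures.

0.983

ω₂ = 1.74 rad/s
Differentiating the loop-closure r₂e^{iθ₂}+r₃e^{iθ₃}=r₁+r₄e^{iθ₄} gives r₂ω₂e^{iθ₂}+r₃ω₃e^{iθ₃}=r₄ω₄e^{iθ₄}.
Eliminating the other unknown: ω₃ = r₂ω₂ sin(θ₄−θ₂) / [r₃ sin(θ₃−θ₄)].
Numerator sine = +0.73846; denominator sine = +0.72055.
Result = 0.2015·1.74·(+0.73846) / (0.3656·(+0.72055)) = +0.98283 rad/s; magnitude 0.98283 rad/s.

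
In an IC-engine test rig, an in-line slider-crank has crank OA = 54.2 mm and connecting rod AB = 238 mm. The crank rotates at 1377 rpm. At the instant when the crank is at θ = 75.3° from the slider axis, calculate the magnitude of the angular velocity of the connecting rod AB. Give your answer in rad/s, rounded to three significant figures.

8.54

ω = 144.2 rad/s (converted from 1377 rpm).
The rod makes angle φ with the slider axis where L sinφ = r sinθ; differentiating, L cosφ·φ̇ = r ω cosθ.
L cosφ = √(L² − r² sin²θ) = 0.23215 m.
|ω_rod| = r ω |cosθ| / √(L² − r² sin²θ) = 0.0542·144.2·0.25376/0.23215 = 8.5429 rad/s.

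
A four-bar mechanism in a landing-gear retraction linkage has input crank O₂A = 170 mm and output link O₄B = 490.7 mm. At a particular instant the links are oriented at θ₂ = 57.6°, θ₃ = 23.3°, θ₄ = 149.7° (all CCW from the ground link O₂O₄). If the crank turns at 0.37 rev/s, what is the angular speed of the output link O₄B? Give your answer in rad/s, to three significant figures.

ω₂ = 2.325 rad/s (from 0.37 rev/s).
Differentiating the loop-closure r₂e^{iθ₂}+r₃e^{iθ₃}=r₁+r₄e^{iθ₄} gives r₂ω₂e^{iθ₂}+r₃ω₃e^{iθ₃}=r₄ω₄e^{iθ₄}.
Eliminating the other unknown: ω₄ = r₂ω₂ sin(θ₂−θ₃) / [r₄ sin(θ₄−θ₃)].
Numerator sine = +0.56353; denominator sine = +0.80489.
Result = 0.17·2.325·(+0.56353) / (0.4907·(+0.80489)) = +0.56388 rad/s; magnitude 0.56388 rad/s.

0.564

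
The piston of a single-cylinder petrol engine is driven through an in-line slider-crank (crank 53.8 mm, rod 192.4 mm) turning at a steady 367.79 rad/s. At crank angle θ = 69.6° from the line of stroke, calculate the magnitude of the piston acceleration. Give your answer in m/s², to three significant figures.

959

ω = 367.8 rad/s
x(θ) = r cosθ + √(L² − r² sin²θ); with ω constant, a = ω²·d²x/dθ².
d²x/dθ² = −r cosθ − r²(cos2θ)/√u − r⁴ sin²2θ/(4u^{3/2}),  u = L² − r² sin²θ = 0.034475 m².
Substituting r = 0.0538 m, L = 0.1924 m, θ = 69.6°: d²x/dθ² = -0.0070922 m.
a = ω²·d²x/dθ² = (367.8)²·(-0.0070922) = -959.36 m/s²;  |a| = 959.36 m/s².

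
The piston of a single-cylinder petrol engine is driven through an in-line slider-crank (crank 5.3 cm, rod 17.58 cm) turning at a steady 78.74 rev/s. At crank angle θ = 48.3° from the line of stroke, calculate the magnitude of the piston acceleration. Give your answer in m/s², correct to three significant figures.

ω = 2π·78.7 = 494.7 rad/s
x(θ) = r cosθ + √(L² − r² sin²θ); with ω constant, a = ω²·d²x/dθ².
d²x/dθ² = −r cosθ − r²(cos2θ)/√u − r⁴ sin²2θ/(4u^{3/2}),  u = L² − r² sin²θ = 0.0293397 m².
Substituting r = 0.053 m, L = 0.1758 m, θ = 48.3°: d²x/dθ² = -0.03376 m.
a = ω²·d²x/dθ² = (494.7)²·(-0.03376) = -8263.2 m/s²;  |a| = 8263.2 m/s².

8260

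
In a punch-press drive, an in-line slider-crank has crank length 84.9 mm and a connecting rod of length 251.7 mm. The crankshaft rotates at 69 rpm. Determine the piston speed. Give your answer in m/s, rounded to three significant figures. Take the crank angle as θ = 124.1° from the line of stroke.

ω = 2π·69/60 = 7.226 rad/s
For an in-line slider-crank, x = r cosθ + √(L² − r² sin²θ), so v = −rω sinθ·[1 + r cosθ/√(L² − r² sin²θ)].
With r = 0.0849 m, L = 0.2517 m, θ = 124.1°: √(L² − r² sin²θ) = 0.24168 m.
v = −0.0849·7.226·0.82806·[1 + 0.0849·-0.56064/0.24168] = -0.40794 m/s.
|v| = 0.40794 m/s.

0.408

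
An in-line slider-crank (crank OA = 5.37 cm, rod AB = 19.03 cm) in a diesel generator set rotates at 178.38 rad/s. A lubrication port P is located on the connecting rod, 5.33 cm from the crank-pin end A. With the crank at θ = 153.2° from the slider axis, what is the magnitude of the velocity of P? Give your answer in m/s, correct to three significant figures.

ω = 178.4 rad/s.  Crank-pin speed |V_A| = rω = 9.579 m/s, perpendicular to OA.
Rod angle: sinφ = −(r/L) sinθ ⇒ φ = -7.310°; ω_rod = −rω cosθ/√(L²−r²sin²θ) = +45.298 rad/s.
V_P = V_A + ω_rod × AP, with AP = 0.0533 m along the rod.
Components: V_Px = −rω sinθ − a·ω_rod·sinφ = -4.0118 m/s;  V_Py = rω cosθ + a·ω_rod·cosφ = -6.1553 m/s.
|V_P| = √(V_Px² + V_Py²) = 7.3473 m/s.

7.35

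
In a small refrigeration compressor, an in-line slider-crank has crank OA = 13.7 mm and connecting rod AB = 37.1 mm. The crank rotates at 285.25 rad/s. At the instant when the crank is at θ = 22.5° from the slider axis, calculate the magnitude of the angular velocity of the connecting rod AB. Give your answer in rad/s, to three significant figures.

ω = 285.2 rad/s
The rod makes angle φ with the slider axis where L sinφ = r sinθ; differentiating, L cosφ·φ̇ = r ω cosθ.
L cosφ = √(L² − r² sin²θ) = 0.036728 m.
|ω_rod| = r ω |cosθ| / √(L² − r² sin²θ) = 0.0137·285.2·0.92388/0.036728 = 98.303 rad/s.

98.3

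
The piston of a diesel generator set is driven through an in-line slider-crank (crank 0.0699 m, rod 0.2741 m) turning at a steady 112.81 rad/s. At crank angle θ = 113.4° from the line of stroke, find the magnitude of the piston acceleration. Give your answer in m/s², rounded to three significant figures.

ω = 112.8 rad/s
x(θ) = r cosθ + √(L² − r² sin²θ); with ω constant, a = ω²·d²x/dθ².
d²x/dθ² = −r cosθ − r²(cos2θ)/√u − r⁴ sin²2θ/(4u^{3/2}),  u = L² − r² sin²θ = 0.0710155 m².
Substituting r = 0.0699 m, L = 0.2741 m, θ = 113.4°: d²x/dθ² = +0.040144 m.
a = ω²·d²x/dθ² = (112.8)²·(+0.040144) = +510.88 m/s²;  |a| = 510.88 m/s².

511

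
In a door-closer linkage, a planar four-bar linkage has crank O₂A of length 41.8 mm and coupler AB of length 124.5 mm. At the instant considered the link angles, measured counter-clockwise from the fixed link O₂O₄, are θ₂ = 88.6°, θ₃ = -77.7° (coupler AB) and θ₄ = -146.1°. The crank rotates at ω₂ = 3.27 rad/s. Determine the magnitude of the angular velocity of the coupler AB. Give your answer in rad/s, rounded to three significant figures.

0.964

ω₂ = 3.27 rad/s
Differentiating the loop-closure r₂e^{iθ₂}+r₃e^{iθ₃}=r₁+r₄e^{iθ₄} gives r₂ω₂e^{iθ₂}+r₃ω₃e^{iθ₃}=r₄ω₄e^{iθ₄}.
Eliminating the other unknown: ω₃ = r₂ω₂ sin(θ₄−θ₂) / [r₃ sin(θ₃−θ₄)].
Numerator sine = +0.81614; denominator sine = +0.92978.
Result = 0.0418·3.27·(+0.81614) / (0.1245·(+0.92978)) = +0.96369 rad/s; magnitude 0.96369 rad/s.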